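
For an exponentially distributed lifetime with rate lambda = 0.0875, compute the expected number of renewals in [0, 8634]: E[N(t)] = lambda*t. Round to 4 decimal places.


lambda = 0.0875
t = 8634
E[N(t)] = lambda * t
E[N(t)] = 0.0875 * 8634
E[N(t)] = 755.475

755.475


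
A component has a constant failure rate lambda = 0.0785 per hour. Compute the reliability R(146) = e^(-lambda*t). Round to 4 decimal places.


lambda = 0.0785
t = 146
lambda * t = 11.461
R(t) = e^(-11.461)
R(t) = 0.0

0.0


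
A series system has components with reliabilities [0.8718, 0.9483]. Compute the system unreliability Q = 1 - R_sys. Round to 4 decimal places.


Components: [0.8718, 0.9483]
After component 1: product = 0.8718
After component 2: product = 0.8267
R_sys = 0.8267
Q = 1 - 0.8267 = 0.1733

0.1733


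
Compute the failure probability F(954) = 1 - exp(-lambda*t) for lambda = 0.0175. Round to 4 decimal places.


lambda = 0.0175, t = 954
lambda * t = 16.695
exp(-16.695) = 0.0
F(t) = 1 - 0.0
F(t) = 1.0

1.0


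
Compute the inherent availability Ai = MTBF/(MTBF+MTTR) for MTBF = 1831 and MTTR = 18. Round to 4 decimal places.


MTBF = 1831
MTTR = 18
MTBF + MTTR = 1849
Ai = 1831 / 1849
Ai = 0.9903

0.9903


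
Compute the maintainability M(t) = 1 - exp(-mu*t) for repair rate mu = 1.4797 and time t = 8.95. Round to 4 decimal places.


mu = 1.4797, t = 8.95
mu * t = 1.4797 * 8.95 = 13.2433
exp(-13.2433) = 0.0
M(t) = 1 - 0.0
M(t) = 1.0

1.0


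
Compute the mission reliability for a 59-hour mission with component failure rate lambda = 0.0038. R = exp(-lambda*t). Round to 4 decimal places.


lambda = 0.0038
mission_time = 59
lambda * t = 0.0038 * 59 = 0.2242
R = exp(-0.2242)
R = 0.7992

0.7992


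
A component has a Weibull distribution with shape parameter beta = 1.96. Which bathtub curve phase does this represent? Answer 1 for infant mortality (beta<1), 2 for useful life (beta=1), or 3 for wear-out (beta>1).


beta = 1.96
Compare beta to 1:
beta < 1 => infant mortality (phase 1)
beta = 1 => useful life (phase 2)
beta > 1 => wear-out (phase 3)
Since beta = 1.96, this is wear-out (increasing failure rate)
Phase = 3

3


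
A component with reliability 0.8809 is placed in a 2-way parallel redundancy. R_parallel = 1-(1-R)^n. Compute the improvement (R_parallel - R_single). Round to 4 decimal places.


R_single = 0.8809, n = 2
1 - R_single = 0.1191
(1 - R_single)^n = 0.1191^2 = 0.0142
R_parallel = 1 - 0.0142 = 0.9858
Improvement = 0.9858 - 0.8809
Improvement = 0.1049

0.1049


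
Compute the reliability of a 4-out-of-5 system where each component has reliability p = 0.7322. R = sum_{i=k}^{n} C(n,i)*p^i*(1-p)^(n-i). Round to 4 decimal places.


k = 4, n = 5, p = 0.7322
i=4: C(5,4)=5 * 0.7322^4 * 0.2678^1 = 0.3849
i=5: C(5,5)=1 * 0.7322^5 * 0.2678^0 = 0.2104
R = sum of terms = 0.5953

0.5953


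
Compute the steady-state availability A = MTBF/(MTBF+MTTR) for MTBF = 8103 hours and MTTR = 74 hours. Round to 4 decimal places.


MTBF = 8103
MTTR = 74
MTBF + MTTR = 8177
A = 8103 / 8177
A = 0.991

0.991


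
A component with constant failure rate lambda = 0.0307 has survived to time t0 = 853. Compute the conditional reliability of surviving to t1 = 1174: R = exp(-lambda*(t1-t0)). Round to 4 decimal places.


lambda = 0.0307
t0 = 853, t1 = 1174
t1 - t0 = 321
lambda * (t1-t0) = 0.0307 * 321 = 9.8547
R = exp(-9.8547)
R = 0.0001

0.0001


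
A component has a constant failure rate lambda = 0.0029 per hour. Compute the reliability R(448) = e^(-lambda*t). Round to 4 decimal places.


lambda = 0.0029
t = 448
lambda * t = 1.2992
R(t) = e^(-1.2992)
R(t) = 0.2727

0.2727


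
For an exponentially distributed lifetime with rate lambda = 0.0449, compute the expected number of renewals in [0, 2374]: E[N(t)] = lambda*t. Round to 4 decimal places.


lambda = 0.0449
t = 2374
E[N(t)] = lambda * t
E[N(t)] = 0.0449 * 2374
E[N(t)] = 106.5926

106.5926


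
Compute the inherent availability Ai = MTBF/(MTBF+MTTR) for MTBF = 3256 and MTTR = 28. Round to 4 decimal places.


MTBF = 3256
MTTR = 28
MTBF + MTTR = 3284
Ai = 3256 / 3284
Ai = 0.9915

0.9915


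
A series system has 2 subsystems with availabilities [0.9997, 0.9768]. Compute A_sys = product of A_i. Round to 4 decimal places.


Subsystems: [0.9997, 0.9768]
After subsystem 1 (A=0.9997): product = 0.9997
After subsystem 2 (A=0.9768): product = 0.9765
A_sys = 0.9765

0.9765


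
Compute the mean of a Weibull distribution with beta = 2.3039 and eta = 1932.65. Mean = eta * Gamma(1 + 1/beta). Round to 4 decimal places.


beta = 2.3039, eta = 1932.65
1/beta = 0.434
1 + 1/beta = 1.434
Gamma(1.434) = 0.8859
Mean = 1932.65 * 0.8859
Mean = 1712.1967

1712.1967


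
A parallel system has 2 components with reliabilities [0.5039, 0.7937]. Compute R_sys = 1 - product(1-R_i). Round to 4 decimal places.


Components: [0.5039, 0.7937]
(1 - 0.5039) = 0.4961, running product = 0.4961
(1 - 0.7937) = 0.2063, running product = 0.1023
Product of (1-R_i) = 0.1023
R_sys = 1 - 0.1023 = 0.8977

0.8977


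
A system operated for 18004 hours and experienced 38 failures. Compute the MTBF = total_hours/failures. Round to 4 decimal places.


total_hours = 18004
failures = 38
MTBF = 18004 / 38
MTBF = 473.7895

473.7895


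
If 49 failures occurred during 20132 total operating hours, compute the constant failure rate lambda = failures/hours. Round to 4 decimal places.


failures = 49
total_hours = 20132
lambda = 49 / 20132
lambda = 0.0024

0.0024


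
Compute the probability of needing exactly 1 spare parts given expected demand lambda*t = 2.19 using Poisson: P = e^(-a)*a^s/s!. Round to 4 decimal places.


a = 2.19, s = 1
e^(-a) = e^(-2.19) = 0.1119
a^s = 2.19^1 = 2.19
s! = 1
P = 0.1119 * 2.19 / 1
P = 0.2451

0.2451


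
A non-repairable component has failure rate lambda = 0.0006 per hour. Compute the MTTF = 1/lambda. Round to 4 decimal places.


lambda = 0.0006
MTTF = 1 / 0.0006
MTTF = 1666.6667

1666.6667


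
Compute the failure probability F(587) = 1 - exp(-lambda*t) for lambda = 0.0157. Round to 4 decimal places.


lambda = 0.0157, t = 587
lambda * t = 9.2159
exp(-9.2159) = 0.0001
F(t) = 1 - 0.0001
F(t) = 0.9999

0.9999


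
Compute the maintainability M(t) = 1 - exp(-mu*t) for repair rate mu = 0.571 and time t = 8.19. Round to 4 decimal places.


mu = 0.571, t = 8.19
mu * t = 0.571 * 8.19 = 4.6765
exp(-4.6765) = 0.0093
M(t) = 1 - 0.0093
M(t) = 0.9907

0.9907


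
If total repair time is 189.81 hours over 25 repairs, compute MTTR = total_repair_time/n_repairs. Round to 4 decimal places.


total_repair_time = 189.81
n_repairs = 25
MTTR = 189.81 / 25
MTTR = 7.5924

7.5924


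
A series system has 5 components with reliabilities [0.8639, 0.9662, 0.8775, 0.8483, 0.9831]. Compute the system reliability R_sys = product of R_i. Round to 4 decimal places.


Components: [0.8639, 0.9662, 0.8775, 0.8483, 0.9831]
After component 1 (R=0.8639): product = 0.8639
After component 2 (R=0.9662): product = 0.8347
After component 3 (R=0.8775): product = 0.7324
After component 4 (R=0.8483): product = 0.6213
After component 5 (R=0.9831): product = 0.6108
R_sys = 0.6108

0.6108


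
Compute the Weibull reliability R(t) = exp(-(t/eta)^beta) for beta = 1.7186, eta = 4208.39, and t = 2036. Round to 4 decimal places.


beta = 1.7186, eta = 4208.39, t = 2036
t/eta = 2036 / 4208.39 = 0.4838
(t/eta)^beta = 0.4838^1.7186 = 0.2871
R(t) = exp(-0.2871)
R(t) = 0.7504

0.7504


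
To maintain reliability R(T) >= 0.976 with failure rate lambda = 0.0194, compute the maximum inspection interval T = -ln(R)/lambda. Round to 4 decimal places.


R_target = 0.976
lambda = 0.0194
-ln(0.976) = 0.0243
T = 0.0243 / 0.0194
T = 1.2522

1.2522


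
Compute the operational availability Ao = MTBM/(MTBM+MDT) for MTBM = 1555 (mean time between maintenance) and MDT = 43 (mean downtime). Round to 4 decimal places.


MTBM = 1555
MDT = 43
MTBM + MDT = 1598
Ao = 1555 / 1598
Ao = 0.9731

0.9731


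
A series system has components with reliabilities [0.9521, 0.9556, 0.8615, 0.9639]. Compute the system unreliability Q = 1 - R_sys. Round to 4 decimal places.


Components: [0.9521, 0.9556, 0.8615, 0.9639]
After component 1: product = 0.9521
After component 2: product = 0.9098
After component 3: product = 0.7838
After component 4: product = 0.7555
R_sys = 0.7555
Q = 1 - 0.7555 = 0.2445

0.2445


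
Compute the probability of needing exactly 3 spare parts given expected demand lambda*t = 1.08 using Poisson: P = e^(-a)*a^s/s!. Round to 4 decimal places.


a = 1.08, s = 3
e^(-a) = e^(-1.08) = 0.3396
a^s = 1.08^3 = 1.2597
s! = 6
P = 0.3396 * 1.2597 / 6
P = 0.0713

0.0713


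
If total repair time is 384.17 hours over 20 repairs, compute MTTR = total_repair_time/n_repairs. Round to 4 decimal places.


total_repair_time = 384.17
n_repairs = 20
MTTR = 384.17 / 20
MTTR = 19.2085

19.2085


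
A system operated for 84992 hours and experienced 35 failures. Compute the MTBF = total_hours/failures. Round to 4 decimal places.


total_hours = 84992
failures = 35
MTBF = 84992 / 35
MTBF = 2428.3429

2428.3429


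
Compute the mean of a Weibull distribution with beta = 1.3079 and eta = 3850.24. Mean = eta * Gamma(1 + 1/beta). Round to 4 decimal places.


beta = 1.3079, eta = 3850.24
1/beta = 0.7646
1 + 1/beta = 1.7646
Gamma(1.7646) = 0.9225
Mean = 3850.24 * 0.9225
Mean = 3551.6937

3551.6937


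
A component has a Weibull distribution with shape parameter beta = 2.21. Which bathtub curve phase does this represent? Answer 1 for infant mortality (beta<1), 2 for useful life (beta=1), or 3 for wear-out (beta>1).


beta = 2.21
Compare beta to 1:
beta < 1 => infant mortality (phase 1)
beta = 1 => useful life (phase 2)
beta > 1 => wear-out (phase 3)
Since beta = 2.21, this is wear-out (increasing failure rate)
Phase = 3

3


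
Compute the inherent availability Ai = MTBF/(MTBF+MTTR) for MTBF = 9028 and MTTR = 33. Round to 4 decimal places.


MTBF = 9028
MTTR = 33
MTBF + MTTR = 9061
Ai = 9028 / 9061
Ai = 0.9964

0.9964


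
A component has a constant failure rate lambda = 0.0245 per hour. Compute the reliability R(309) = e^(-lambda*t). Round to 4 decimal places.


lambda = 0.0245
t = 309
lambda * t = 7.5705
R(t) = e^(-7.5705)
R(t) = 0.0005

0.0005


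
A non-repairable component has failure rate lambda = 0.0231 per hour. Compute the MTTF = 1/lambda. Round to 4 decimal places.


lambda = 0.0231
MTTF = 1 / 0.0231
MTTF = 43.29

43.29


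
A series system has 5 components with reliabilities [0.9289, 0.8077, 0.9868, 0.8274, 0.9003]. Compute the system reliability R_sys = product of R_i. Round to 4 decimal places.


Components: [0.9289, 0.8077, 0.9868, 0.8274, 0.9003]
After component 1 (R=0.9289): product = 0.9289
After component 2 (R=0.8077): product = 0.7503
After component 3 (R=0.9868): product = 0.7404
After component 4 (R=0.8274): product = 0.6126
After component 5 (R=0.9003): product = 0.5515
R_sys = 0.5515

0.5515


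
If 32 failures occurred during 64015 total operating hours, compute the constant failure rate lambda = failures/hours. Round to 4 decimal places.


failures = 32
total_hours = 64015
lambda = 32 / 64015
lambda = 0.0005

0.0005


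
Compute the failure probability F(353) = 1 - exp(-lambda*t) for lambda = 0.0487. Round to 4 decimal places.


lambda = 0.0487, t = 353
lambda * t = 17.1911
exp(-17.1911) = 0.0
F(t) = 1 - 0.0
F(t) = 1.0

1.0


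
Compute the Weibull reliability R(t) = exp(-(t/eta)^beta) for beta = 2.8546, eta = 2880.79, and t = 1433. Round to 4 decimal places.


beta = 2.8546, eta = 2880.79, t = 1433
t/eta = 1433 / 2880.79 = 0.4974
(t/eta)^beta = 0.4974^2.8546 = 0.1362
R(t) = exp(-0.1362)
R(t) = 0.8726

0.8726


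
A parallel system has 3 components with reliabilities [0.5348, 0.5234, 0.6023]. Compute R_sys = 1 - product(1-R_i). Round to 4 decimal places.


Components: [0.5348, 0.5234, 0.6023]
(1 - 0.5348) = 0.4652, running product = 0.4652
(1 - 0.5234) = 0.4766, running product = 0.2217
(1 - 0.6023) = 0.3977, running product = 0.0882
Product of (1-R_i) = 0.0882
R_sys = 1 - 0.0882 = 0.9118

0.9118


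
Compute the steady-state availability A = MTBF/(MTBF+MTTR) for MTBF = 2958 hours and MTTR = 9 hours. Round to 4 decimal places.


MTBF = 2958
MTTR = 9
MTBF + MTTR = 2967
A = 2958 / 2967
A = 0.997

0.997


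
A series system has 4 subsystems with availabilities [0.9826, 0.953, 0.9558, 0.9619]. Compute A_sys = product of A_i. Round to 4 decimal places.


Subsystems: [0.9826, 0.953, 0.9558, 0.9619]
After subsystem 1 (A=0.9826): product = 0.9826
After subsystem 2 (A=0.953): product = 0.9364
After subsystem 3 (A=0.9558): product = 0.895
After subsystem 4 (A=0.9619): product = 0.8609
A_sys = 0.8609

0.8609


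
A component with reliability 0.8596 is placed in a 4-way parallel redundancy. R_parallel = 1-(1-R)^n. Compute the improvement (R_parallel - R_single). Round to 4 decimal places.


R_single = 0.8596, n = 4
1 - R_single = 0.1404
(1 - R_single)^n = 0.1404^4 = 0.0004
R_parallel = 1 - 0.0004 = 0.9996
Improvement = 0.9996 - 0.8596
Improvement = 0.14

0.14


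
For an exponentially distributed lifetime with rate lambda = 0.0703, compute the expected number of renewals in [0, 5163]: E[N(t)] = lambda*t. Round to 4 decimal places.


lambda = 0.0703
t = 5163
E[N(t)] = lambda * t
E[N(t)] = 0.0703 * 5163
E[N(t)] = 362.9589

362.9589


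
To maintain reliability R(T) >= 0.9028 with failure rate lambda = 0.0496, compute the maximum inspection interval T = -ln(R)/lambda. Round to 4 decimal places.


R_target = 0.9028
lambda = 0.0496
-ln(0.9028) = 0.1023
T = 0.1023 / 0.0496
T = 2.0616

2.0616


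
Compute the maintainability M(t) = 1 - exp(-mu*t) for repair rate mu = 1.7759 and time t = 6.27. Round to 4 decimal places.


mu = 1.7759, t = 6.27
mu * t = 1.7759 * 6.27 = 11.1349
exp(-11.1349) = 0.0
M(t) = 1 - 0.0
M(t) = 1.0

1.0


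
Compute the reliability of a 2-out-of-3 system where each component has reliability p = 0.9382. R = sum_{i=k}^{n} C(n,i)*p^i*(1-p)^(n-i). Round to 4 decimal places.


k = 2, n = 3, p = 0.9382
i=2: C(3,2)=3 * 0.9382^2 * 0.0618^1 = 0.1632
i=3: C(3,3)=1 * 0.9382^3 * 0.0618^0 = 0.8258
R = sum of terms = 0.989

0.989


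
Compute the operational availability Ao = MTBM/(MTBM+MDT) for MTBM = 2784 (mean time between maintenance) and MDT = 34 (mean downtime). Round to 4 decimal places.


MTBM = 2784
MDT = 34
MTBM + MDT = 2818
Ao = 2784 / 2818
Ao = 0.9879

0.9879


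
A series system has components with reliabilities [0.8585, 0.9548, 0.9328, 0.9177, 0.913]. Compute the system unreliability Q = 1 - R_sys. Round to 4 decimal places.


Components: [0.8585, 0.9548, 0.9328, 0.9177, 0.913]
After component 1: product = 0.8585
After component 2: product = 0.8197
After component 3: product = 0.7646
After component 4: product = 0.7017
After component 5: product = 0.6406
R_sys = 0.6406
Q = 1 - 0.6406 = 0.3594

0.3594


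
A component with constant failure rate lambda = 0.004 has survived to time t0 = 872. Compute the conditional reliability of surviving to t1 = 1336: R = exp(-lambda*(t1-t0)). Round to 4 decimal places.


lambda = 0.004
t0 = 872, t1 = 1336
t1 - t0 = 464
lambda * (t1-t0) = 0.004 * 464 = 1.856
R = exp(-1.856)
R = 0.1563

0.1563


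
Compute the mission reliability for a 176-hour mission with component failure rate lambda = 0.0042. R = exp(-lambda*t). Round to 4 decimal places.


lambda = 0.0042
mission_time = 176
lambda * t = 0.0042 * 176 = 0.7392
R = exp(-0.7392)
R = 0.4775

0.4775


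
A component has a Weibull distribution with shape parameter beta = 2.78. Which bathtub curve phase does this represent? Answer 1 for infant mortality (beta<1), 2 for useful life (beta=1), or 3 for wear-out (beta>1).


beta = 2.78
Compare beta to 1:
beta < 1 => infant mortality (phase 1)
beta = 1 => useful life (phase 2)
beta > 1 => wear-out (phase 3)
Since beta = 2.78, this is wear-out (increasing failure rate)
Phase = 3

3


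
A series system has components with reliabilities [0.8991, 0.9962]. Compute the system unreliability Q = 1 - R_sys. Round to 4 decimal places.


Components: [0.8991, 0.9962]
After component 1: product = 0.8991
After component 2: product = 0.8957
R_sys = 0.8957
Q = 1 - 0.8957 = 0.1043

0.1043


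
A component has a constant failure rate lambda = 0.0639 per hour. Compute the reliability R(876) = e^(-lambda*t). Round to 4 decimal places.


lambda = 0.0639
t = 876
lambda * t = 55.9764
R(t) = e^(-55.9764)
R(t) = 0.0

0.0


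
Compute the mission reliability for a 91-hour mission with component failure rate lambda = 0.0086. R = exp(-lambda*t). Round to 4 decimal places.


lambda = 0.0086
mission_time = 91
lambda * t = 0.0086 * 91 = 0.7826
R = exp(-0.7826)
R = 0.4572

0.4572


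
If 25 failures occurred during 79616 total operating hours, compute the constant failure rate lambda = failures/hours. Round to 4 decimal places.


failures = 25
total_hours = 79616
lambda = 25 / 79616
lambda = 0.0003

0.0003


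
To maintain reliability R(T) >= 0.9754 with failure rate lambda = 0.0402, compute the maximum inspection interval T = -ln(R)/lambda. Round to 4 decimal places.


R_target = 0.9754
lambda = 0.0402
-ln(0.9754) = 0.0249
T = 0.0249 / 0.0402
T = 0.6196

0.6196


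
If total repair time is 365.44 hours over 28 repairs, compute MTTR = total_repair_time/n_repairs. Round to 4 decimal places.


total_repair_time = 365.44
n_repairs = 28
MTTR = 365.44 / 28
MTTR = 13.0514

13.0514


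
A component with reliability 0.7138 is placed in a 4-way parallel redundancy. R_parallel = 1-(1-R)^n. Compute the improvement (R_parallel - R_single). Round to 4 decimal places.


R_single = 0.7138, n = 4
1 - R_single = 0.2862
(1 - R_single)^n = 0.2862^4 = 0.0067
R_parallel = 1 - 0.0067 = 0.9933
Improvement = 0.9933 - 0.7138
Improvement = 0.2795

0.2795


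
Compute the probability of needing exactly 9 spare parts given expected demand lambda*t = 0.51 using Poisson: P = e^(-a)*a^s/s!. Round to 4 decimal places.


a = 0.51, s = 9
e^(-a) = e^(-0.51) = 0.6005
a^s = 0.51^9 = 0.0023
s! = 362880
P = 0.6005 * 0.0023 / 362880
P = 0.0

0.0


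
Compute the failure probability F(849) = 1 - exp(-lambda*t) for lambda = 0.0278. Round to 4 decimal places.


lambda = 0.0278, t = 849
lambda * t = 23.6022
exp(-23.6022) = 0.0
F(t) = 1 - 0.0
F(t) = 1.0

1.0


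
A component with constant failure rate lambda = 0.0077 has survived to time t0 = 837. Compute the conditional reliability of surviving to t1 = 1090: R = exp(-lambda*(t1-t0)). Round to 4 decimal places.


lambda = 0.0077
t0 = 837, t1 = 1090
t1 - t0 = 253
lambda * (t1-t0) = 0.0077 * 253 = 1.9481
R = exp(-1.9481)
R = 0.1425

0.1425


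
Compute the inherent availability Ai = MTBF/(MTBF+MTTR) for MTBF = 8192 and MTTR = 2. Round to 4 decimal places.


MTBF = 8192
MTTR = 2
MTBF + MTTR = 8194
Ai = 8192 / 8194
Ai = 0.9998

0.9998


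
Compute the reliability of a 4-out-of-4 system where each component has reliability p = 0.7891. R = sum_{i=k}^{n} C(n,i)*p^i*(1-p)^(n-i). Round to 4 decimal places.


k = 4, n = 4, p = 0.7891
i=4: C(4,4)=1 * 0.7891^4 * 0.2109^0 = 0.3877
R = sum of terms = 0.3877

0.3877


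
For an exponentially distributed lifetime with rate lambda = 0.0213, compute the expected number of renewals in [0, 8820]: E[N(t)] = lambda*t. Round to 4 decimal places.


lambda = 0.0213
t = 8820
E[N(t)] = lambda * t
E[N(t)] = 0.0213 * 8820
E[N(t)] = 187.866

187.866


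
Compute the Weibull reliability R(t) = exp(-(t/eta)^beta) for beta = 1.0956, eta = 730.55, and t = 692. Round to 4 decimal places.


beta = 1.0956, eta = 730.55, t = 692
t/eta = 692 / 730.55 = 0.9472
(t/eta)^beta = 0.9472^1.0956 = 0.9423
R(t) = exp(-0.9423)
R(t) = 0.3897

0.3897


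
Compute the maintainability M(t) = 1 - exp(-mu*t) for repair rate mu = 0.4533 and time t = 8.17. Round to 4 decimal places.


mu = 0.4533, t = 8.17
mu * t = 0.4533 * 8.17 = 3.7035
exp(-3.7035) = 0.0246
M(t) = 1 - 0.0246
M(t) = 0.9754

0.9754


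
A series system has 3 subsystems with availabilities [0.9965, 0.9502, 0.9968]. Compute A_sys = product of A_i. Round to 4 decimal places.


Subsystems: [0.9965, 0.9502, 0.9968]
After subsystem 1 (A=0.9965): product = 0.9965
After subsystem 2 (A=0.9502): product = 0.9469
After subsystem 3 (A=0.9968): product = 0.9438
A_sys = 0.9438

0.9438


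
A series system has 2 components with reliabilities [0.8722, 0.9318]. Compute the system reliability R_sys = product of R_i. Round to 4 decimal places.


Components: [0.8722, 0.9318]
After component 1 (R=0.8722): product = 0.8722
After component 2 (R=0.9318): product = 0.8127
R_sys = 0.8127

0.8127


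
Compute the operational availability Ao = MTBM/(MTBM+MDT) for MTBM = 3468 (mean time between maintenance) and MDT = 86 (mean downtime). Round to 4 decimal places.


MTBM = 3468
MDT = 86
MTBM + MDT = 3554
Ao = 3468 / 3554
Ao = 0.9758

0.9758


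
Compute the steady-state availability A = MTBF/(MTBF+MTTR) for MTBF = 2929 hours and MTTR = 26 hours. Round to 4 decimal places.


MTBF = 2929
MTTR = 26
MTBF + MTTR = 2955
A = 2929 / 2955
A = 0.9912

0.9912


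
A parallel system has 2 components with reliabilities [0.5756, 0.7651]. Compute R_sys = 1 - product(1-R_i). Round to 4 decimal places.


Components: [0.5756, 0.7651]
(1 - 0.5756) = 0.4244, running product = 0.4244
(1 - 0.7651) = 0.2349, running product = 0.0997
Product of (1-R_i) = 0.0997
R_sys = 1 - 0.0997 = 0.9003

0.9003


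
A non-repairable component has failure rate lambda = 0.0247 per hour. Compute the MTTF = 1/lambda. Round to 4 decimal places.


lambda = 0.0247
MTTF = 1 / 0.0247
MTTF = 40.4858

40.4858


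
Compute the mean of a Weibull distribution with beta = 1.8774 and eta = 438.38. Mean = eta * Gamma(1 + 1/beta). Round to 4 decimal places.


beta = 1.8774, eta = 438.38
1/beta = 0.5327
1 + 1/beta = 1.5327
Gamma(1.5327) = 0.8877
Mean = 438.38 * 0.8877
Mean = 389.1593

389.1593


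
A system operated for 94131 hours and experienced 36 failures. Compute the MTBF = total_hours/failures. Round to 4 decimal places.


total_hours = 94131
failures = 36
MTBF = 94131 / 36
MTBF = 2614.75

2614.75


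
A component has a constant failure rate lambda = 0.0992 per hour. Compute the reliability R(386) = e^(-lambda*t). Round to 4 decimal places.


lambda = 0.0992
t = 386
lambda * t = 38.2912
R(t) = e^(-38.2912)
R(t) = 0.0

0.0


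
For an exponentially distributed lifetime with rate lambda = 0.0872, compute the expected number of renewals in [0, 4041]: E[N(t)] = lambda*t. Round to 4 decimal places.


lambda = 0.0872
t = 4041
E[N(t)] = lambda * t
E[N(t)] = 0.0872 * 4041
E[N(t)] = 352.3752

352.3752


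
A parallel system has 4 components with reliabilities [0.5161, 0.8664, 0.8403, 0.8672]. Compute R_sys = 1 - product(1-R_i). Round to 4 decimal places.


Components: [0.5161, 0.8664, 0.8403, 0.8672]
(1 - 0.5161) = 0.4839, running product = 0.4839
(1 - 0.8664) = 0.1336, running product = 0.0646
(1 - 0.8403) = 0.1597, running product = 0.0103
(1 - 0.8672) = 0.1328, running product = 0.0014
Product of (1-R_i) = 0.0014
R_sys = 1 - 0.0014 = 0.9986

0.9986


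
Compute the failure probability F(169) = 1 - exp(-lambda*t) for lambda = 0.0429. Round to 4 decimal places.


lambda = 0.0429, t = 169
lambda * t = 7.2501
exp(-7.2501) = 0.0007
F(t) = 1 - 0.0007
F(t) = 0.9993

0.9993


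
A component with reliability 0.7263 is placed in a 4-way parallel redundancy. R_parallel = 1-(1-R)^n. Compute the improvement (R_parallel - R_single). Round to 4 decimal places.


R_single = 0.7263, n = 4
1 - R_single = 0.2737
(1 - R_single)^n = 0.2737^4 = 0.0056
R_parallel = 1 - 0.0056 = 0.9944
Improvement = 0.9944 - 0.7263
Improvement = 0.2681

0.2681


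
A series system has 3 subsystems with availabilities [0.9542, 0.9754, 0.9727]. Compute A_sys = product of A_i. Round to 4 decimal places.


Subsystems: [0.9542, 0.9754, 0.9727]
After subsystem 1 (A=0.9542): product = 0.9542
After subsystem 2 (A=0.9754): product = 0.9307
After subsystem 3 (A=0.9727): product = 0.9053
A_sys = 0.9053

0.9053


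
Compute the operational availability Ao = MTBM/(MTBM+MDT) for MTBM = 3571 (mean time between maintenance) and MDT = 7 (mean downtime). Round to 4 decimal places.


MTBM = 3571
MDT = 7
MTBM + MDT = 3578
Ao = 3571 / 3578
Ao = 0.998

0.998


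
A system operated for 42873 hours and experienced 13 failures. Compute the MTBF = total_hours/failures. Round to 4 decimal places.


total_hours = 42873
failures = 13
MTBF = 42873 / 13
MTBF = 3297.9231

3297.9231


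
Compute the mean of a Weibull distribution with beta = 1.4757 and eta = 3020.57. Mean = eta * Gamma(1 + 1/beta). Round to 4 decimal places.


beta = 1.4757, eta = 3020.57
1/beta = 0.6776
1 + 1/beta = 1.6776
Gamma(1.6776) = 0.9046
Mean = 3020.57 * 0.9046
Mean = 2732.3854

2732.3854


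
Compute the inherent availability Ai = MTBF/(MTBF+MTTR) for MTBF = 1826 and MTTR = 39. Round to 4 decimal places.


MTBF = 1826
MTTR = 39
MTBF + MTTR = 1865
Ai = 1826 / 1865
Ai = 0.9791

0.9791


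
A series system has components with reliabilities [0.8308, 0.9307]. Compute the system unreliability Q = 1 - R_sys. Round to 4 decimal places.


Components: [0.8308, 0.9307]
After component 1: product = 0.8308
After component 2: product = 0.7732
R_sys = 0.7732
Q = 1 - 0.7732 = 0.2268

0.2268


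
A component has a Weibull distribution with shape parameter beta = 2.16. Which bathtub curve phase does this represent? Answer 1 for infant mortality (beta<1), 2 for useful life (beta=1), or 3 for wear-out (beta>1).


beta = 2.16
Compare beta to 1:
beta < 1 => infant mortality (phase 1)
beta = 1 => useful life (phase 2)
beta > 1 => wear-out (phase 3)
Since beta = 2.16, this is wear-out (increasing failure rate)
Phase = 3

3


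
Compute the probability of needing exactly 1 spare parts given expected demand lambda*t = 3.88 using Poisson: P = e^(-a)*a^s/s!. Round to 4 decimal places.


a = 3.88, s = 1
e^(-a) = e^(-3.88) = 0.0207
a^s = 3.88^1 = 3.88
s! = 1
P = 0.0207 * 3.88 / 1
P = 0.0801

0.0801


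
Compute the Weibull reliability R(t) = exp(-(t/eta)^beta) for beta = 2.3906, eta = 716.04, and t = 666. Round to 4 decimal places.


beta = 2.3906, eta = 716.04, t = 666
t/eta = 666 / 716.04 = 0.9301
(t/eta)^beta = 0.9301^2.3906 = 0.841
R(t) = exp(-0.841)
R(t) = 0.4313

0.4313


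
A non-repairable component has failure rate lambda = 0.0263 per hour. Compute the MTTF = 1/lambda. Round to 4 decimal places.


lambda = 0.0263
MTTF = 1 / 0.0263
MTTF = 38.0228

38.0228


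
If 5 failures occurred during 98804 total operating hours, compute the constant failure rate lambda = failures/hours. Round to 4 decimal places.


failures = 5
total_hours = 98804
lambda = 5 / 98804
lambda = 0.0001

0.0001


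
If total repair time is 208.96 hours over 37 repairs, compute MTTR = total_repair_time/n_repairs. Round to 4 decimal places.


total_repair_time = 208.96
n_repairs = 37
MTTR = 208.96 / 37
MTTR = 5.6476

5.6476


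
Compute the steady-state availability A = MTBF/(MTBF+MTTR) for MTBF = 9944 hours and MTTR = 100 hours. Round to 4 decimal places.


MTBF = 9944
MTTR = 100
MTBF + MTTR = 10044
A = 9944 / 10044
A = 0.99

0.99


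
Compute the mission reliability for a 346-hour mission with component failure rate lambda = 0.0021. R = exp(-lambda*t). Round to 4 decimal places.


lambda = 0.0021
mission_time = 346
lambda * t = 0.0021 * 346 = 0.7266
R = exp(-0.7266)
R = 0.4836

0.4836


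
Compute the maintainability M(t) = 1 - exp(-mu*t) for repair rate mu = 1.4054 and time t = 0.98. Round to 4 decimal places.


mu = 1.4054, t = 0.98
mu * t = 1.4054 * 0.98 = 1.3773
exp(-1.3773) = 0.2523
M(t) = 1 - 0.2523
M(t) = 0.7477

0.7477


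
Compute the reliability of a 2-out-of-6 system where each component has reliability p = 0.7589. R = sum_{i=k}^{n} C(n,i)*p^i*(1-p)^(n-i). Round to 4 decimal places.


k = 2, n = 6, p = 0.7589
i=2: C(6,2)=15 * 0.7589^2 * 0.2411^4 = 0.0292
i=3: C(6,3)=20 * 0.7589^3 * 0.2411^3 = 0.1225
i=4: C(6,4)=15 * 0.7589^4 * 0.2411^2 = 0.2892
i=5: C(6,5)=6 * 0.7589^5 * 0.2411^1 = 0.3641
i=6: C(6,6)=1 * 0.7589^6 * 0.2411^0 = 0.191
R = sum of terms = 0.9961

0.9961


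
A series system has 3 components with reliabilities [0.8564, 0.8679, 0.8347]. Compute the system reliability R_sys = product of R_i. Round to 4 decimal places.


Components: [0.8564, 0.8679, 0.8347]
After component 1 (R=0.8564): product = 0.8564
After component 2 (R=0.8679): product = 0.7433
After component 3 (R=0.8347): product = 0.6204
R_sys = 0.6204

0.6204


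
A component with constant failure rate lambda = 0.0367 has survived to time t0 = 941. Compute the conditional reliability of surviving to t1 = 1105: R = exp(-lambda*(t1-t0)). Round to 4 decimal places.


lambda = 0.0367
t0 = 941, t1 = 1105
t1 - t0 = 164
lambda * (t1-t0) = 0.0367 * 164 = 6.0188
R = exp(-6.0188)
R = 0.0024

0.0024


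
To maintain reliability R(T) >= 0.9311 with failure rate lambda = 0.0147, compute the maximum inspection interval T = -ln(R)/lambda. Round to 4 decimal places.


R_target = 0.9311
lambda = 0.0147
-ln(0.9311) = 0.0714
T = 0.0714 / 0.0147
T = 4.8564

4.8564


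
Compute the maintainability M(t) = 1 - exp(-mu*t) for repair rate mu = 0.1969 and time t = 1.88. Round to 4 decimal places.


mu = 0.1969, t = 1.88
mu * t = 0.1969 * 1.88 = 0.3702
exp(-0.3702) = 0.6906
M(t) = 1 - 0.6906
M(t) = 0.3094

0.3094


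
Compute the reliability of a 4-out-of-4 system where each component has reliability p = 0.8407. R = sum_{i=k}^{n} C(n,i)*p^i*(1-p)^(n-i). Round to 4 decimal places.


k = 4, n = 4, p = 0.8407
i=4: C(4,4)=1 * 0.8407^4 * 0.1593^0 = 0.4995
R = sum of terms = 0.4995

0.4995


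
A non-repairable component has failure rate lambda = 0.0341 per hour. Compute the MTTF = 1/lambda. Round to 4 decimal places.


lambda = 0.0341
MTTF = 1 / 0.0341
MTTF = 29.3255

29.3255


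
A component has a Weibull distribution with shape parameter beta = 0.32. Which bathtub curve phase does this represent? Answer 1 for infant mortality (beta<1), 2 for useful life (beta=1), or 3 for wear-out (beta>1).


beta = 0.32
Compare beta to 1:
beta < 1 => infant mortality (phase 1)
beta = 1 => useful life (phase 2)
beta > 1 => wear-out (phase 3)
Since beta = 0.32, this is infant mortality (decreasing failure rate)
Phase = 1

1


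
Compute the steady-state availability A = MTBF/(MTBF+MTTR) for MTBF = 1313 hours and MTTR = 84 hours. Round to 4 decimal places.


MTBF = 1313
MTTR = 84
MTBF + MTTR = 1397
A = 1313 / 1397
A = 0.9399

0.9399


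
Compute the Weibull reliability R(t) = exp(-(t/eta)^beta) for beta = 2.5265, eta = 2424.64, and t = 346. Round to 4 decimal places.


beta = 2.5265, eta = 2424.64, t = 346
t/eta = 346 / 2424.64 = 0.1427
(t/eta)^beta = 0.1427^2.5265 = 0.0073
R(t) = exp(-0.0073)
R(t) = 0.9927

0.9927


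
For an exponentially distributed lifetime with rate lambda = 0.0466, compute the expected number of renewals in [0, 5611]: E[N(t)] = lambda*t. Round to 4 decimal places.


lambda = 0.0466
t = 5611
E[N(t)] = lambda * t
E[N(t)] = 0.0466 * 5611
E[N(t)] = 261.4726

261.4726


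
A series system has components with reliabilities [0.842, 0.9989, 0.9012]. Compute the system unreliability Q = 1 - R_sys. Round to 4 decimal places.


Components: [0.842, 0.9989, 0.9012]
After component 1: product = 0.842
After component 2: product = 0.8411
After component 3: product = 0.758
R_sys = 0.758
Q = 1 - 0.758 = 0.242

0.242


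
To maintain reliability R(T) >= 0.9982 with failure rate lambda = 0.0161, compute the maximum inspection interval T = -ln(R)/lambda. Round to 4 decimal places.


R_target = 0.9982
lambda = 0.0161
-ln(0.9982) = 0.0018
T = 0.0018 / 0.0161
T = 0.1119

0.1119


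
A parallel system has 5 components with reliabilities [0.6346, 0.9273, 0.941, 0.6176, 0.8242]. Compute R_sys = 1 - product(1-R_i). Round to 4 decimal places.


Components: [0.6346, 0.9273, 0.941, 0.6176, 0.8242]
(1 - 0.6346) = 0.3654, running product = 0.3654
(1 - 0.9273) = 0.0727, running product = 0.0266
(1 - 0.941) = 0.059, running product = 0.0016
(1 - 0.6176) = 0.3824, running product = 0.0006
(1 - 0.8242) = 0.1758, running product = 0.0001
Product of (1-R_i) = 0.0001
R_sys = 1 - 0.0001 = 0.9999

0.9999


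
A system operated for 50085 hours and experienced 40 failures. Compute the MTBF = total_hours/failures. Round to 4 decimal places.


total_hours = 50085
failures = 40
MTBF = 50085 / 40
MTBF = 1252.125

1252.125


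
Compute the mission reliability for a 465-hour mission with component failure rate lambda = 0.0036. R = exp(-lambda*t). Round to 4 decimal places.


lambda = 0.0036
mission_time = 465
lambda * t = 0.0036 * 465 = 1.674
R = exp(-1.674)
R = 0.1875

0.1875


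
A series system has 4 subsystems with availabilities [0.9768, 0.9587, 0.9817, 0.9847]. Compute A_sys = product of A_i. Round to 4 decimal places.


Subsystems: [0.9768, 0.9587, 0.9817, 0.9847]
After subsystem 1 (A=0.9768): product = 0.9768
After subsystem 2 (A=0.9587): product = 0.9365
After subsystem 3 (A=0.9817): product = 0.9193
After subsystem 4 (A=0.9847): product = 0.9053
A_sys = 0.9053

0.9053


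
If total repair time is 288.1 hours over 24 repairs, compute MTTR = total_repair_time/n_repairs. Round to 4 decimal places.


total_repair_time = 288.1
n_repairs = 24
MTTR = 288.1 / 24
MTTR = 12.0042

12.0042


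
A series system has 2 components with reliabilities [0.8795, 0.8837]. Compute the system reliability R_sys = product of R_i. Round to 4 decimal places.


Components: [0.8795, 0.8837]
After component 1 (R=0.8795): product = 0.8795
After component 2 (R=0.8837): product = 0.7772
R_sys = 0.7772

0.7772


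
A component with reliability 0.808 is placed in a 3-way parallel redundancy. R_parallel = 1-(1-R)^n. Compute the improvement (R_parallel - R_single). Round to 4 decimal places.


R_single = 0.808, n = 3
1 - R_single = 0.192
(1 - R_single)^n = 0.192^3 = 0.0071
R_parallel = 1 - 0.0071 = 0.9929
Improvement = 0.9929 - 0.808
Improvement = 0.1849

0.1849


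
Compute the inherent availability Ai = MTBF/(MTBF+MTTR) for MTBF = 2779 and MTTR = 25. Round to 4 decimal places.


MTBF = 2779
MTTR = 25
MTBF + MTTR = 2804
Ai = 2779 / 2804
Ai = 0.9911

0.9911


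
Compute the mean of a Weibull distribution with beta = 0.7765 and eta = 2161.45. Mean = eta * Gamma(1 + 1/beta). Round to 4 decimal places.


beta = 0.7765, eta = 2161.45
1/beta = 1.2878
1 + 1/beta = 2.2878
Gamma(2.2878) = 1.1583
Mean = 2161.45 * 1.1583
Mean = 2503.542

2503.542


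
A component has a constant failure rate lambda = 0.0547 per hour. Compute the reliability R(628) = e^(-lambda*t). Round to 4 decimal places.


lambda = 0.0547
t = 628
lambda * t = 34.3516
R(t) = e^(-34.3516)
R(t) = 0.0

0.0


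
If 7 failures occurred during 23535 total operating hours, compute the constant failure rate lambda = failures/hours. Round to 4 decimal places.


failures = 7
total_hours = 23535
lambda = 7 / 23535
lambda = 0.0003

0.0003


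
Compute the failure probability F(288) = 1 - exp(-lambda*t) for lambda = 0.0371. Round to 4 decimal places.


lambda = 0.0371, t = 288
lambda * t = 10.6848
exp(-10.6848) = 0.0
F(t) = 1 - 0.0
F(t) = 1.0

1.0


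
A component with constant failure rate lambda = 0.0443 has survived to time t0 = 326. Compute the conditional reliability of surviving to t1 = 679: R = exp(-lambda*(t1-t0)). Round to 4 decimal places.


lambda = 0.0443
t0 = 326, t1 = 679
t1 - t0 = 353
lambda * (t1-t0) = 0.0443 * 353 = 15.6379
R = exp(-15.6379)
R = 0.0

0.0


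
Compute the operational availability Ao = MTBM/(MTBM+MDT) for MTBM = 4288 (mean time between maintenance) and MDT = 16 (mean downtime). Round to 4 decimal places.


MTBM = 4288
MDT = 16
MTBM + MDT = 4304
Ao = 4288 / 4304
Ao = 0.9963

0.9963


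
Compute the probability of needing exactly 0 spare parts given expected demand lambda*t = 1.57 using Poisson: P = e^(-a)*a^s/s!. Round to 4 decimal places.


a = 1.57, s = 0
e^(-a) = e^(-1.57) = 0.208
a^s = 1.57^0 = 1.0
s! = 1
P = 0.208 * 1.0 / 1
P = 0.208

0.208


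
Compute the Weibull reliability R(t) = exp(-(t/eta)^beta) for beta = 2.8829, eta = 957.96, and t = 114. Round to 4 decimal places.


beta = 2.8829, eta = 957.96, t = 114
t/eta = 114 / 957.96 = 0.119
(t/eta)^beta = 0.119^2.8829 = 0.0022
R(t) = exp(-0.0022)
R(t) = 0.9978

0.9978


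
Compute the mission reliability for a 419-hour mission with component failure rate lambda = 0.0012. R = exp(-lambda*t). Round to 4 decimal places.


lambda = 0.0012
mission_time = 419
lambda * t = 0.0012 * 419 = 0.5028
R = exp(-0.5028)
R = 0.6048

0.6048


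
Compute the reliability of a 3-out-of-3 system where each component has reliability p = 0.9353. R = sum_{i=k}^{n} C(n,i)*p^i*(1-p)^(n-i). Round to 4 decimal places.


k = 3, n = 3, p = 0.9353
i=3: C(3,3)=1 * 0.9353^3 * 0.0647^0 = 0.8182
R = sum of terms = 0.8182

0.8182


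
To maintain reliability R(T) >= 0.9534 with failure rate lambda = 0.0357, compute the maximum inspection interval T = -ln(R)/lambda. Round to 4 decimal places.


R_target = 0.9534
lambda = 0.0357
-ln(0.9534) = 0.0477
T = 0.0477 / 0.0357
T = 1.3367

1.3367


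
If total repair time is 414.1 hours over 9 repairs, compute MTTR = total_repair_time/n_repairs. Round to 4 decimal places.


total_repair_time = 414.1
n_repairs = 9
MTTR = 414.1 / 9
MTTR = 46.0111

46.0111


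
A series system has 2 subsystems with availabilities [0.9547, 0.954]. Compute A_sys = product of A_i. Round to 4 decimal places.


Subsystems: [0.9547, 0.954]
After subsystem 1 (A=0.9547): product = 0.9547
After subsystem 2 (A=0.954): product = 0.9108
A_sys = 0.9108

0.9108


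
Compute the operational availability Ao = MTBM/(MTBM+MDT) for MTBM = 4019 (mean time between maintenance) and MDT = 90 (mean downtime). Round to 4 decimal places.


MTBM = 4019
MDT = 90
MTBM + MDT = 4109
Ao = 4019 / 4109
Ao = 0.9781

0.9781


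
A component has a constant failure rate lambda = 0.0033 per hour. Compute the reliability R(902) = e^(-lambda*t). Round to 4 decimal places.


lambda = 0.0033
t = 902
lambda * t = 2.9766
R(t) = e^(-2.9766)
R(t) = 0.051

0.051


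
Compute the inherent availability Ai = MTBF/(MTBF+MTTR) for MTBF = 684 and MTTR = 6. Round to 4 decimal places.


MTBF = 684
MTTR = 6
MTBF + MTTR = 690
Ai = 684 / 690
Ai = 0.9913

0.9913


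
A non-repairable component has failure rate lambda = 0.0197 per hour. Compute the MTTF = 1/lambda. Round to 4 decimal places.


lambda = 0.0197
MTTF = 1 / 0.0197
MTTF = 50.7614

50.7614


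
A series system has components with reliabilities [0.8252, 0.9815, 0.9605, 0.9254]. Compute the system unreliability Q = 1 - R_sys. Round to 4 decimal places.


Components: [0.8252, 0.9815, 0.9605, 0.9254]
After component 1: product = 0.8252
After component 2: product = 0.8099
After component 3: product = 0.7779
After component 4: product = 0.7199
R_sys = 0.7199
Q = 1 - 0.7199 = 0.2801

0.2801


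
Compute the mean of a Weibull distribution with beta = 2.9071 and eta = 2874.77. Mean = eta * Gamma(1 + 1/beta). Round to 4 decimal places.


beta = 2.9071, eta = 2874.77
1/beta = 0.344
1 + 1/beta = 1.344
Gamma(1.344) = 0.8918
Mean = 2874.77 * 0.8918
Mean = 2563.6615

2563.6615


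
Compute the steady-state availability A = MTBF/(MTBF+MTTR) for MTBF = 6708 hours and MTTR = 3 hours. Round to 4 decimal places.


MTBF = 6708
MTTR = 3
MTBF + MTTR = 6711
A = 6708 / 6711
A = 0.9996

0.9996


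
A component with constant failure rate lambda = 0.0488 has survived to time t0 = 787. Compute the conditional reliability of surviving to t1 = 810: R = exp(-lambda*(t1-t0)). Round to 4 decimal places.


lambda = 0.0488
t0 = 787, t1 = 810
t1 - t0 = 23
lambda * (t1-t0) = 0.0488 * 23 = 1.1224
R = exp(-1.1224)
R = 0.3255

0.3255
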